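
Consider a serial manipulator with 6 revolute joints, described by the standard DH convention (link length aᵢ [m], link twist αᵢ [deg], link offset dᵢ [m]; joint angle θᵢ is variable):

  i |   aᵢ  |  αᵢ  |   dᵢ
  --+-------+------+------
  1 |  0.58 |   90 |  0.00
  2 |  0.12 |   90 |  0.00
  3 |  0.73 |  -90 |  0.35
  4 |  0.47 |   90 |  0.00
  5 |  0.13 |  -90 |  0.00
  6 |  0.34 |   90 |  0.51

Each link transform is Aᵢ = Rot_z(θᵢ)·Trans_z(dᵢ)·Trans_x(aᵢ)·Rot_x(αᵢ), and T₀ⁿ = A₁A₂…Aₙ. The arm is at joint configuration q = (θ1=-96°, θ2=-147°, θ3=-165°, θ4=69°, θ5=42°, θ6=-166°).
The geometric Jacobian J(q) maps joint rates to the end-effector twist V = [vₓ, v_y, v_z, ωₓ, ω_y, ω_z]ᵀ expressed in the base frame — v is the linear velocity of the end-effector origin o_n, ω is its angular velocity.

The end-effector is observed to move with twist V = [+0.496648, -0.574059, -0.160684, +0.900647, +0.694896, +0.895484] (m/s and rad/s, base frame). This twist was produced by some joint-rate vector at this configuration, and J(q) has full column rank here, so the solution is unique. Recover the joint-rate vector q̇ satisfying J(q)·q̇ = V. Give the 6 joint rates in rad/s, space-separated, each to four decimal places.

0.0530 -0.9150 0.5530 -0.7260 0.0060 0.9270

o_n = [0.3518, -0.8989, 0.6545]
J₁: ẑ×o_n = [0.8989, 0.3518, -0.0000], ω = ẑ
J2: z=[-0.9945, 0.1045, 0.0000] o=[-0.0606, -0.5768, 0.0000] → [0.0684, 0.6510, 0.2772, -0.9945, 0.1045, 0.0000]
J3: z=[0.0569, 0.5417, 0.8387] o=[-0.0501, -0.4767, -0.0654] → [0.7440, 0.2961, -0.2417, 0.0569, 0.5417, 0.8387]
J4: z=[0.9833, 0.1149, -0.1410] o=[0.0959, -0.8950, 0.6122] → [0.0043, -0.0777, -0.0332, 0.9833, 0.1149, -0.1410]
J5: z=[0.1817, -0.5833, 0.7917] o=[0.1000, -1.2730, 0.3328] → [-0.4838, 0.1409, 0.2148, 0.1817, -0.5833, 0.7917]
J6: z=[0.7249, 0.6234, 0.2930] o=[0.1864, -1.3406, 0.2631] → [0.1146, -0.2353, 0.2171, 0.7249, 0.6234, 0.2930]
q̇ = J⁺·V = [0.0530, -0.9150, 0.5530, -0.7260, 0.0060, 0.9270]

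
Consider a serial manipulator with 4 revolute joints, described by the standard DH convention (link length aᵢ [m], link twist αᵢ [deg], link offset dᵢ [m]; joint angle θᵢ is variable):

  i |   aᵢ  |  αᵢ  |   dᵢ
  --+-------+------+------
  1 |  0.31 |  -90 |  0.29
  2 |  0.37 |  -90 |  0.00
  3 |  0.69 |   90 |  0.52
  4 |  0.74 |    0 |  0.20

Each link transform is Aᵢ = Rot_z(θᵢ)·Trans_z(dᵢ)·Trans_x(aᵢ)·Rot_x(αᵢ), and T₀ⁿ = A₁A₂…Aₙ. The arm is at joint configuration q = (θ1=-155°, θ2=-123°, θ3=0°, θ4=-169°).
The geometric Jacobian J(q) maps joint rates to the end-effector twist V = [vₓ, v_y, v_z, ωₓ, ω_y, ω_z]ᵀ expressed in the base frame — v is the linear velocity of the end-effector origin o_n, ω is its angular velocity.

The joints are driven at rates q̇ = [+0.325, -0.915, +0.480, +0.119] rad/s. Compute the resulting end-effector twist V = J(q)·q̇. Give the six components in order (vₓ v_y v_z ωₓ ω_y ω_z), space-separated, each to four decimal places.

o_n = [-0.3197, -0.3697, 0.7761]
J₁: ẑ×o_n = [0.3697, -0.3197, 0.0000], ω = ẑ
J2: z=[0.4226, -0.9063, 0.0000] o=[-0.2810, -0.1310, 0.2900] → [-0.4405, -0.2054, -0.1360, 0.4226, -0.9063, 0.0000]
J3: z=[-0.7601, -0.3544, 0.5446] o=[-0.0983, -0.0458, 0.6003] → [0.1141, 0.0130, 0.1677, -0.7601, -0.3544, 0.5446]
J4: z=[0.4226, -0.9063, 0.0000] o=[-0.1530, -0.0713, 1.4622] → [0.6218, 0.2900, -0.2772, 0.4226, -0.9063, 0.0000]
V = J·q̇ = [0.6520, 0.1248, 0.1720, -0.7012, 0.5513, 0.5864]

0.6520 0.1248 0.1720 -0.7012 0.5513 0.5864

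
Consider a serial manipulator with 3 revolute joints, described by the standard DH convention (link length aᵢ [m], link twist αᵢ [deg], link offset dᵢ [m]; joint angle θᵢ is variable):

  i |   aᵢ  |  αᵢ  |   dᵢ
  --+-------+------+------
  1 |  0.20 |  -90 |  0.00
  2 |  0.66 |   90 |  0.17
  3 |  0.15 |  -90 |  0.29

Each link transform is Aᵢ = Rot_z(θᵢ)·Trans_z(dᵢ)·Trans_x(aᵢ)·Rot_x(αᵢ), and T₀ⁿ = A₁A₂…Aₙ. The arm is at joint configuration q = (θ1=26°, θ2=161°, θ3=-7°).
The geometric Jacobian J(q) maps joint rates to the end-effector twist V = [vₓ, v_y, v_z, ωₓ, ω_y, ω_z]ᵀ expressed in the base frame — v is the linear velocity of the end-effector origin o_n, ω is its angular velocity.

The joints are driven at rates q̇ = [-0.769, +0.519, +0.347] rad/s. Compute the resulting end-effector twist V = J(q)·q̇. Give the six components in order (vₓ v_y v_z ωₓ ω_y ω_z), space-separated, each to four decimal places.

o_n = [-0.4893, -0.0698, -0.5375]
J₁: ẑ×o_n = [0.0698, -0.4893, 0.0000], ω = ẑ
J2: z=[-0.4384, 0.8988, 0.0000] o=[0.1798, 0.0877, 0.0000] → [-0.4831, -0.2356, 0.6704, -0.4384, 0.8988, 0.0000]
J3: z=[0.2926, 0.1427, -0.9455] o=[-0.4556, -0.0331, -0.2149] → [-0.0808, 0.1262, -0.0060, 0.2926, 0.1427, -0.9455]
V = J·q̇ = [-0.3325, 0.2978, 0.3459, -0.1260, 0.5160, -1.0971]

-0.3325 0.2978 0.3459 -0.1260 0.5160 -1.0971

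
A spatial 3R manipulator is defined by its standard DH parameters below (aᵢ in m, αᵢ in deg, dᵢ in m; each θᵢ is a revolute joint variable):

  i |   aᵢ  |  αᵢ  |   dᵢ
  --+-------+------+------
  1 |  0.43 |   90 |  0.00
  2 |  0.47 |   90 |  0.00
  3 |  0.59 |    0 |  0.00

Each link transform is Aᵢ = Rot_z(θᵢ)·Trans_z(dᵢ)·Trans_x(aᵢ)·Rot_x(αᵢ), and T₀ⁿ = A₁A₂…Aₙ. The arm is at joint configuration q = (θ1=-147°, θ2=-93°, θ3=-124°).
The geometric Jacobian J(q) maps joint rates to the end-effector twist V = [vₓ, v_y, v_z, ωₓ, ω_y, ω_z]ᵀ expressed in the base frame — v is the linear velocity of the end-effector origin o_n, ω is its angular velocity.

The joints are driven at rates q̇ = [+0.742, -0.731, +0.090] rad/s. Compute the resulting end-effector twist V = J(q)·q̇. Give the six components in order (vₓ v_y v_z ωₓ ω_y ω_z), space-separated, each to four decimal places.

o_n = [-0.0881, -0.6404, -0.1399]
J₁: ẑ×o_n = [0.6404, -0.0881, 0.0000], ω = ẑ
J2: z=[-0.5446, 0.8387, 0.0000] o=[-0.3606, -0.2342, 0.0000] → [-0.1173, -0.0762, -0.0073, -0.5446, 0.8387, 0.0000]
J3: z=[0.8375, 0.5439, 0.0523] o=[-0.3400, -0.2208, -0.4694] → [0.2012, -0.2628, -0.4885, 0.8375, 0.5439, 0.0523]
V = J·q̇ = [0.5791, -0.0333, -0.0386, 0.4735, -0.5641, 0.7467]

0.5791 -0.0333 -0.0386 0.4735 -0.5641 0.7467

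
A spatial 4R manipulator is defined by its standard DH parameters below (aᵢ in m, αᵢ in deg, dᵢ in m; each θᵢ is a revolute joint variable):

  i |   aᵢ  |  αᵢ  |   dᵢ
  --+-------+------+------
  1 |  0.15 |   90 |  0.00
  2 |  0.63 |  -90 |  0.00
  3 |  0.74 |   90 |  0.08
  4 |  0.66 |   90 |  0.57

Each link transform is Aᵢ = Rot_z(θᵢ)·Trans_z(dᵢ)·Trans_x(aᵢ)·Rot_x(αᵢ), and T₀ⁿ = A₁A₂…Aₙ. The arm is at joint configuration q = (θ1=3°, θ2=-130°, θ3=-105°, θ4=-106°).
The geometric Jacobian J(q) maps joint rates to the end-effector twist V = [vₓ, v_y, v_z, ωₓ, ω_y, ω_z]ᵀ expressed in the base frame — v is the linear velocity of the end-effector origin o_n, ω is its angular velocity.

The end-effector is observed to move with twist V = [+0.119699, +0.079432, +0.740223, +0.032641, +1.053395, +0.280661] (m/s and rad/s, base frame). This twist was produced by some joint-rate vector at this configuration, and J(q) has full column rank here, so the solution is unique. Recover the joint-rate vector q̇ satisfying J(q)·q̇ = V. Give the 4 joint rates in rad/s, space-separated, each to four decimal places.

-0.8600 -0.8010 -0.6660 0.9630

o_n = [-0.2121, -0.4032, 0.4062]
J₁: ẑ×o_n = [0.4032, -0.2121, 0.0000], ω = ẑ
J2: z=[0.0523, -0.9986, 0.0000] o=[0.1498, 0.0079, 0.0000] → [-0.4056, -0.0213, -0.3829, 0.0523, -0.9986, 0.0000]
J3: z=[0.7650, 0.0401, -0.6428] o=[-0.2546, -0.0133, -0.4826] → [-0.2150, -0.7072, -0.2999, 0.7650, 0.0401, -0.6428]
J4: z=[0.6065, 0.2910, 0.7399] o=[-0.0331, -0.7175, -0.3873] → [-0.0017, -0.6137, 0.2427, 0.6065, 0.2910, 0.7399]
q̇ = J⁺·V = [-0.8600, -0.8010, -0.6660, 0.9630]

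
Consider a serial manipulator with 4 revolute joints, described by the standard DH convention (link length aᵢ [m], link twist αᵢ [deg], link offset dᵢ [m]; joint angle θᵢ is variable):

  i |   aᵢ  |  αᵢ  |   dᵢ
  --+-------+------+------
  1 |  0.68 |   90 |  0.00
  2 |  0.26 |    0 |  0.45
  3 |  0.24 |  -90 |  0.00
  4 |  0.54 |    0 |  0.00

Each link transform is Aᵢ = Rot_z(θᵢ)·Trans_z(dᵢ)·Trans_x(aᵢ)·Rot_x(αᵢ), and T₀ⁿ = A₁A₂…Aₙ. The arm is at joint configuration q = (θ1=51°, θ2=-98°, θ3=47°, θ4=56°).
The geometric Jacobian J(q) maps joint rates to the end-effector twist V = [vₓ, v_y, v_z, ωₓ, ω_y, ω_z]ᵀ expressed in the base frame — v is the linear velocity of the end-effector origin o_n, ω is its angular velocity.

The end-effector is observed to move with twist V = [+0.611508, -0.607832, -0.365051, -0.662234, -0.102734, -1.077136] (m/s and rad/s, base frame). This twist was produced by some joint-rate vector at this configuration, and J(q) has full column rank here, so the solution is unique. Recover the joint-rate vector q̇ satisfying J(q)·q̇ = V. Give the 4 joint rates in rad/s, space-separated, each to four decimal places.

-0.6750 -0.2970 -0.1530 -0.6390

o_n = [0.6216, 0.7639, -0.6787]
J₁: ẑ×o_n = [-0.7639, 0.6216, 0.0000], ω = ẑ
J2: z=[0.7771, -0.6293, 0.0000] o=[0.4279, 0.5285, 0.0000] → [0.4271, 0.5274, 0.3049, 0.7771, -0.6293, 0.0000]
J3: z=[0.7771, -0.6293, 0.0000] o=[0.7549, 0.2171, -0.2575] → [0.2651, 0.3273, 0.3411, 0.7771, -0.6293, 0.0000]
J4: z=[0.4891, 0.6040, 0.6293] o=[0.8499, 0.3345, -0.4440] → [-0.4120, -0.0289, 0.3479, 0.4891, 0.6040, 0.6293]
q̇ = J⁺·V = [-0.6750, -0.2970, -0.1530, -0.6390]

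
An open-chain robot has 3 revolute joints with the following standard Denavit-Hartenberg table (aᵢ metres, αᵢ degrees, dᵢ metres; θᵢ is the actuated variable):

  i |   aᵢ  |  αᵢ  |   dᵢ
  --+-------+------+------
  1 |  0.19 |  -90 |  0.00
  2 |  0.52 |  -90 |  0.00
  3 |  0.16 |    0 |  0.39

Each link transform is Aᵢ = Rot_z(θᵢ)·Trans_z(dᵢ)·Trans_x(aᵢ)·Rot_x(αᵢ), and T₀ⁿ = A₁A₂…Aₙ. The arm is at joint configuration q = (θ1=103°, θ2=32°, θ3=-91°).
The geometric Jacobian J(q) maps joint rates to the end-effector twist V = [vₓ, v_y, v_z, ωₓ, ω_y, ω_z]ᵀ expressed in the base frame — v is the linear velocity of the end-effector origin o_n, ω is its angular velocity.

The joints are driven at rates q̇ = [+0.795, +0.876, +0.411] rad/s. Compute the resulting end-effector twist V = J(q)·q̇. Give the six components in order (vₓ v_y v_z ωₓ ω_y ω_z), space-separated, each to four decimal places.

o_n = [-0.2508, 0.3751, -0.6048]
J₁: ẑ×o_n = [-0.3751, -0.2508, 0.0000], ω = ẑ
J2: z=[-0.9744, -0.2250, 0.0000] o=[-0.0427, 0.1851, 0.0000] → [0.1361, -0.5893, -0.2319, -0.9744, -0.2250, 0.0000]
J3: z=[0.1192, -0.5163, -0.8480] o=[-0.1419, 0.6148, -0.2756] → [-0.0332, 0.1316, -0.0848, 0.1192, -0.5163, -0.8480]
V = J·q̇ = [-0.1927, -0.6615, -0.2380, -0.8046, -0.4093, 0.4465]

-0.1927 -0.6615 -0.2380 -0.8046 -0.4093 0.4465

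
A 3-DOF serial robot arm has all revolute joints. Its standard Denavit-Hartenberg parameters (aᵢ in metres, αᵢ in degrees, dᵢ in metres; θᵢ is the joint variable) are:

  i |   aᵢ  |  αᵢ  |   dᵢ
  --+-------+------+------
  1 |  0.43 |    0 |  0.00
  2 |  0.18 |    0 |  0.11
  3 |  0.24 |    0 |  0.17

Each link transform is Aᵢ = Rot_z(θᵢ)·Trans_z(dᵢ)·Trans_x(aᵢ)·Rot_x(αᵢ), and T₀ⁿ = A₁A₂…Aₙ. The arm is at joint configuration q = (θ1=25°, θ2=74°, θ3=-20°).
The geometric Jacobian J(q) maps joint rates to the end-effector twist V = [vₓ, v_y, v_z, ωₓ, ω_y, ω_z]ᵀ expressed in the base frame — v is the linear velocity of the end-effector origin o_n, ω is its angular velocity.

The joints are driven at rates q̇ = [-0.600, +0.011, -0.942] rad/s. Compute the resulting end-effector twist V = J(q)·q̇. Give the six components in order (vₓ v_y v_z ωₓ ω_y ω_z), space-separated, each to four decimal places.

o_n = [0.4073, 0.5951, 0.2800]
J₁: ẑ×o_n = [-0.5951, 0.4073, 0.0000], ω = ẑ
J2: z=[0.0000, 0.0000, 1.0000] o=[0.3897, 0.1817, 0.0000] → [-0.4134, 0.0176, 0.0000, 0.0000, 0.0000, 1.0000]
J3: z=[0.0000, 0.0000, 1.0000] o=[0.3616, 0.3595, 0.1100] → [-0.2356, 0.0458, 0.0000, 0.0000, 0.0000, 1.0000]
V = J·q̇ = [0.5744, -0.2874, 0.0000, 0.0000, 0.0000, -1.5310]

0.5744 -0.2874 0.0000 0.0000 0.0000 -1.5310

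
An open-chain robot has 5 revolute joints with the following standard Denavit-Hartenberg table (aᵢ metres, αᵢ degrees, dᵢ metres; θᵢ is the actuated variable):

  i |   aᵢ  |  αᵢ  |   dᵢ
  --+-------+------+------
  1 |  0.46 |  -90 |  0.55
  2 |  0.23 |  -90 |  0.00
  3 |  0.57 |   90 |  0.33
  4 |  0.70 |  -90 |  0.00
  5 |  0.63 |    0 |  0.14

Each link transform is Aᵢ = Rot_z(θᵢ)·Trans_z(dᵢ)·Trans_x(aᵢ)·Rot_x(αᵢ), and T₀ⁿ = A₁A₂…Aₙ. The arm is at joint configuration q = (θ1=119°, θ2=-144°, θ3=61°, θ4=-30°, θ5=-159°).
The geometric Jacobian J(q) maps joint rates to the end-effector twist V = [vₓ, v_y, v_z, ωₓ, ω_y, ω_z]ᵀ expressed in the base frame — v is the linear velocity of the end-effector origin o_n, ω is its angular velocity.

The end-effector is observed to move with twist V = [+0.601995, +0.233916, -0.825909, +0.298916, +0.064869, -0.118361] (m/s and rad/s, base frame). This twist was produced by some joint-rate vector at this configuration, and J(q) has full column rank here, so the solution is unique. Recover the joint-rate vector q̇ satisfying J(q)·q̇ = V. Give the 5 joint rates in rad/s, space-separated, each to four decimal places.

o_n = [0.4400, 0.3097, 1.3311]
J₁: ẑ×o_n = [-0.3097, 0.4400, 0.0000], ω = ẑ
J2: z=[-0.8746, -0.4848, 0.0000] o=[-0.2230, 0.4023, 0.5500] → [-0.3787, 0.6831, 0.4025, -0.8746, -0.4848, 0.0000]
J3: z=[-0.2850, 0.5141, 0.8090] o=[-0.1328, 0.2396, 0.6852] → [0.2753, 0.6475, -0.3145, -0.2850, 0.5141, 0.8090]
J4: z=[-0.0810, -0.8539, 0.5141] o=[0.3176, 0.4554, 1.1146] → [-0.1099, 0.0805, 0.1164, -0.0810, -0.8539, 0.5141]
J5: z=[0.2308, 0.4857, 0.8431] o=[0.9963, 0.3246, 1.0042] → [0.1713, -0.5444, 0.2668, 0.2308, 0.4857, 0.8431]
q̇ = J⁺·V = [-0.5720, -0.9290, 0.9950, 0.6040, -0.7850]

-0.5720 -0.9290 0.9950 0.6040 -0.7850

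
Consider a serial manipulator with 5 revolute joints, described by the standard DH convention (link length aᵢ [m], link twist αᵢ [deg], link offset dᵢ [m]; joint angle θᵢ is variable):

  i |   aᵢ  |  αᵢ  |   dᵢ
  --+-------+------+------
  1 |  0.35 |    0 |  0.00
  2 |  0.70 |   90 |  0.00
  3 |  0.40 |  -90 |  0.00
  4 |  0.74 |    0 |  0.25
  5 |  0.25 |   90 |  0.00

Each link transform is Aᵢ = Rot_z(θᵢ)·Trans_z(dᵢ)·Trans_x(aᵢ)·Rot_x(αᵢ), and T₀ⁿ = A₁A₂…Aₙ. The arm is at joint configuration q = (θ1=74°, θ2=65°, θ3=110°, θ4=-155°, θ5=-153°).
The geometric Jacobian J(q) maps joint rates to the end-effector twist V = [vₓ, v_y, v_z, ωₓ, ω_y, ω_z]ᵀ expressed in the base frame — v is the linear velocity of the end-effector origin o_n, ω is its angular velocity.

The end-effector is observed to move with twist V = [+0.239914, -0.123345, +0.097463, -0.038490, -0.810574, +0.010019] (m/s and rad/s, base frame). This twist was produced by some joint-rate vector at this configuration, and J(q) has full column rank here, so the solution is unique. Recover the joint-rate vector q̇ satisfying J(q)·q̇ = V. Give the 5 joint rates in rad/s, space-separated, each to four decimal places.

o_n = [-0.2087, 0.7551, -0.1952]
J₁: ẑ×o_n = [-0.7551, -0.2087, 0.0000], ω = ẑ
J2: z=[0.0000, 0.0000, 1.0000] o=[0.0965, 0.3364, 0.0000] → [-0.4187, -0.3052, 0.0000, 0.0000, 0.0000, 1.0000]
J3: z=[0.6561, 0.7547, 0.0000] o=[-0.4318, 0.7957, 0.0000] → [-0.1473, 0.1281, -0.1950, 0.6561, 0.7547, 0.0000]
J4: z=[0.7092, -0.6165, -0.3420] o=[-0.3286, 0.7059, 0.3759] → [0.3689, 0.3640, 0.1088, 0.7092, -0.6165, -0.3420]
J5: z=[0.7092, -0.6165, -0.3420] o=[-0.1192, 0.9383, -0.3398] → [-0.1518, -0.0720, -0.1851, 0.7092, -0.6165, -0.3420]
q̇ = J⁺·V = [-0.5350, 0.7280, -0.6370, 0.2460, 0.2890]

-0.5350 0.7280 -0.6370 0.2460 0.2890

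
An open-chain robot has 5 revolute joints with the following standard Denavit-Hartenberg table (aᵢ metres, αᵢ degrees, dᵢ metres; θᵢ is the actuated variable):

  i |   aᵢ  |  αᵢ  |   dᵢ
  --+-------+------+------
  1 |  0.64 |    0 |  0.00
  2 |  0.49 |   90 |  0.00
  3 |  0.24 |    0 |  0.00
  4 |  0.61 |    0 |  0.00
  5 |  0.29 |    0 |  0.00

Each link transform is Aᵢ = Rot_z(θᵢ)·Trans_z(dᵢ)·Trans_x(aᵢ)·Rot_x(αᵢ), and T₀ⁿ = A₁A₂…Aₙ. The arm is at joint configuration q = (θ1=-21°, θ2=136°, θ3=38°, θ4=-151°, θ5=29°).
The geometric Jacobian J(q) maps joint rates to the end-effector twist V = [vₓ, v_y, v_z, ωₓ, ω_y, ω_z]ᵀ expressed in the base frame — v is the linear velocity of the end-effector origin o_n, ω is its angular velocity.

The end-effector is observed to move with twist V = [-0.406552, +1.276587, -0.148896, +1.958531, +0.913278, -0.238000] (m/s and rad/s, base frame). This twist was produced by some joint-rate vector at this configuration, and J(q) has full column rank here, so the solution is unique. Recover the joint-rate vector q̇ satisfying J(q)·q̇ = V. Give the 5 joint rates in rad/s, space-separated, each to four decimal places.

0.1280 -0.3660 0.4820 0.8000 0.8790

o_n = [0.3984, 0.1976, -0.7022]
J₁: ẑ×o_n = [-0.1976, 0.3984, 0.0000], ω = ẑ
J2: z=[0.0000, 0.0000, 1.0000] o=[0.5975, -0.2294, 0.0000] → [-0.4270, -0.1991, 0.0000, 0.0000, 0.0000, 1.0000]
J3: z=[0.9063, 0.4226, 0.0000] o=[0.3904, 0.2147, 0.0000] → [-0.2967, 0.6364, -0.0189, 0.9063, 0.4226, 0.0000]
J4: z=[0.9063, 0.4226, 0.0000] o=[0.3105, 0.3861, 0.1478] → [-0.3592, 0.7703, -0.2080, 0.9063, 0.4226, 0.0000]
J5: z=[0.9063, 0.4226, 0.0000] o=[0.4112, 0.1701, -0.4137] → [-0.1219, 0.2614, 0.0303, 0.9063, 0.4226, 0.0000]
q̇ = J⁺·V = [0.1280, -0.3660, 0.4820, 0.8000, 0.8790]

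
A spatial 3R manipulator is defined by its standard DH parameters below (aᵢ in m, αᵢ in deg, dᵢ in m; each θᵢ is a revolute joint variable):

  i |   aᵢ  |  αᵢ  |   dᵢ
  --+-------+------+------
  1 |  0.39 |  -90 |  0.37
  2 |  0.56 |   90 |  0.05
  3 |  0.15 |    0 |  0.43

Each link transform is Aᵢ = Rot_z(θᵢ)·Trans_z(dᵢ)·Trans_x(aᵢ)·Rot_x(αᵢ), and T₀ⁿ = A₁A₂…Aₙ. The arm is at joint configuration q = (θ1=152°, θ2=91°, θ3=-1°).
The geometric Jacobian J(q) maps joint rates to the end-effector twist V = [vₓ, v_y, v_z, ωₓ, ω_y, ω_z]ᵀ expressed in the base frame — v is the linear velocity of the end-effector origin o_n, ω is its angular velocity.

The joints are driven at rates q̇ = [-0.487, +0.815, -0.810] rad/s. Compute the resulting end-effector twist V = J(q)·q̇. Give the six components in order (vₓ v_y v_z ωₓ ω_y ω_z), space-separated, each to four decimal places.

0.7375 0.1909 -0.3382 0.3325 -1.0998 -0.4729

o_n = [-0.7353, 0.3373, -0.3474]
J₁: ẑ×o_n = [-0.3373, -0.7353, 0.0000], ω = ẑ
J2: z=[-0.4695, -0.8829, 0.0000] o=[-0.3443, 0.1831, 0.3700] → [0.6334, -0.3368, -0.4175, -0.4695, -0.8829, 0.0000]
J3: z=[-0.8828, 0.4694, -0.0175] o=[-0.3592, 0.1344, -0.1899] → [-0.0704, -0.1324, -0.0026, -0.8828, 0.4694, -0.0175]
V = J·q̇ = [0.7375, 0.1909, -0.3382, 0.3325, -1.0998, -0.4729]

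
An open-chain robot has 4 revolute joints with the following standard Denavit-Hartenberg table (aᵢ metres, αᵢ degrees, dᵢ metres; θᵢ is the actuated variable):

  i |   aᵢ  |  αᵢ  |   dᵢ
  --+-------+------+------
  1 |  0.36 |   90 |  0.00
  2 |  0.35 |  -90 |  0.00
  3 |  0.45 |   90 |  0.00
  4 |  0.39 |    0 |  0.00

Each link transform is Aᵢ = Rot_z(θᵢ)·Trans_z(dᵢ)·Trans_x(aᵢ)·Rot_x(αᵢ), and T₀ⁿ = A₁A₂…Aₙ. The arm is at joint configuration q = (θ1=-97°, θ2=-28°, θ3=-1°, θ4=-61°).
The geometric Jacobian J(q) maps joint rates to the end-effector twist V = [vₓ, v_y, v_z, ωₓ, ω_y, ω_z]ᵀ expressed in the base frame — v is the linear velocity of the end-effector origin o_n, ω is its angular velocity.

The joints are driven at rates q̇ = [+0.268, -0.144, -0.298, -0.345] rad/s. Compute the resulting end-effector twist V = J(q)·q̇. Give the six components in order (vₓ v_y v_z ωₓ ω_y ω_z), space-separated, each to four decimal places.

o_n = [-0.1418, -1.0637, -0.7655]
J₁: ẑ×o_n = [1.0637, -0.1418, 0.0000], ω = ẑ
J2: z=[-0.9925, 0.1219, 0.0000] o=[-0.0439, -0.3573, 0.0000] → [-0.0933, -0.7598, 0.7131, -0.9925, 0.1219, 0.0000]
J3: z=[-0.0572, -0.4660, 0.8829] o=[-0.0815, -0.6640, -0.1643] → [0.6330, -0.0876, -0.0052, -0.0572, -0.4660, 0.8829]
J4: z=[-0.9905, 0.1371, 0.0082] o=[-0.1377, -1.0574, -0.3755] → [-0.0534, -0.3863, 0.0068, -0.9905, 0.1371, 0.0082]
V = J·q̇ = [0.1283, 0.2308, -0.1035, 0.5017, 0.0740, 0.0021]

0.1283 0.2308 -0.1035 0.5017 0.0740 0.0021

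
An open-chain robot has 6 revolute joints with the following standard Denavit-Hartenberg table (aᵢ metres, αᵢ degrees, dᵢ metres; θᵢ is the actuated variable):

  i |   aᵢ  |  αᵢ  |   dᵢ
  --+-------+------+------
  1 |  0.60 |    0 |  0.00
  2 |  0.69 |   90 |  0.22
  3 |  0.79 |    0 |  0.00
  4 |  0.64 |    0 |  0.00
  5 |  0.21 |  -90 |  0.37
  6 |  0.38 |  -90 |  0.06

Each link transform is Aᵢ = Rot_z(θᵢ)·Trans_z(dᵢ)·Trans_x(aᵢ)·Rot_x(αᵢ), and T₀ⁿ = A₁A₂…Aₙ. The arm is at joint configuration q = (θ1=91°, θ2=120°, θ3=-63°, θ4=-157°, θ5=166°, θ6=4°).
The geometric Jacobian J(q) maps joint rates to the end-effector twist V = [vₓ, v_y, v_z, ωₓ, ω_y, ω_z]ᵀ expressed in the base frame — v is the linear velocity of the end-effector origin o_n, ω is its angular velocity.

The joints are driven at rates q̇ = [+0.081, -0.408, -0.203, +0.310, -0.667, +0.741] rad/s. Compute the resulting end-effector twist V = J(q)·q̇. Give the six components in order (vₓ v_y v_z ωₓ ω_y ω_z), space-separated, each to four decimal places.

o_n = [-1.0044, 0.4034, -0.5138]
J₁: ẑ×o_n = [-0.4034, -1.0044, 0.0000], ω = ẑ
J2: z=[0.0000, 0.0000, 1.0000] o=[-0.0105, 0.5999, 0.0000] → [0.1965, -0.9939, 0.0000, 0.0000, 0.0000, 1.0000]
J3: z=[-0.5150, 0.8572, 0.0000] o=[-0.6019, 0.2445, 0.2200] → [-0.6290, -0.3779, 0.2632, -0.5150, 0.8572, 0.0000]
J4: z=[-0.5150, 0.8572, 0.0000] o=[-0.9093, 0.0598, -0.4839] → [-0.0256, -0.0154, -0.0955, -0.5150, 0.8572, 0.0000]
J5: z=[-0.5150, 0.8572, 0.0000] o=[-0.4891, 0.3123, -0.0725] → [-0.3783, -0.2273, 0.3948, -0.5150, 0.8572, 0.0000]
J6: z=[-0.6935, -0.4167, 0.5878] o=[-0.7855, 0.5659, -0.2424] → [0.2086, -0.3169, 0.0214, -0.6935, -0.4167, 0.5878]
V = J·q̇ = [0.4138, 0.3129, -0.3305, -0.2254, -0.7888, 0.1085]

0.4138 0.3129 -0.3305 -0.2254 -0.7888 0.1085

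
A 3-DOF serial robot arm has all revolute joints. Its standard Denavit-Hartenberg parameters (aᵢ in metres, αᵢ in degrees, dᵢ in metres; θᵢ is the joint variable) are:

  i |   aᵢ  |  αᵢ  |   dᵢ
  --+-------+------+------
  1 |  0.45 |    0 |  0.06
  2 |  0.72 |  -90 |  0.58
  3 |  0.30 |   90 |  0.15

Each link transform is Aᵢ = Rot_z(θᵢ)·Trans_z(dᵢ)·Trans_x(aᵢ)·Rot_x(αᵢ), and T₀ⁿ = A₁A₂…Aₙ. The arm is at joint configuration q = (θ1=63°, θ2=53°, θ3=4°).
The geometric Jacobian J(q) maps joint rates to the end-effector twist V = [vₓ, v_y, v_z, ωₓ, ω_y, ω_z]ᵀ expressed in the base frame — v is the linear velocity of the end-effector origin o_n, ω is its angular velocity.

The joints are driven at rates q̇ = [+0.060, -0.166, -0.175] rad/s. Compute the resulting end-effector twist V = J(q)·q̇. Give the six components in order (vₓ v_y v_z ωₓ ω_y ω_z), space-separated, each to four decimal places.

o_n = [-0.3773, 1.2513, 0.6191]
J₁: ẑ×o_n = [-1.2513, -0.3773, 0.0000], ω = ẑ
J2: z=[0.0000, 0.0000, 1.0000] o=[0.2043, 0.4010, 0.0600] → [-0.8504, -0.5816, 0.0000, 0.0000, 0.0000, 1.0000]
J3: z=[-0.8988, -0.4384, 0.0000] o=[-0.1113, 1.0481, 0.6400] → [0.0092, -0.0188, -0.2993, -0.8988, -0.4384, 0.0000]
V = J·q̇ = [0.0645, 0.0772, 0.0524, 0.1573, 0.0767, -0.1060]

0.0645 0.0772 0.0524 0.1573 0.0767 -0.1060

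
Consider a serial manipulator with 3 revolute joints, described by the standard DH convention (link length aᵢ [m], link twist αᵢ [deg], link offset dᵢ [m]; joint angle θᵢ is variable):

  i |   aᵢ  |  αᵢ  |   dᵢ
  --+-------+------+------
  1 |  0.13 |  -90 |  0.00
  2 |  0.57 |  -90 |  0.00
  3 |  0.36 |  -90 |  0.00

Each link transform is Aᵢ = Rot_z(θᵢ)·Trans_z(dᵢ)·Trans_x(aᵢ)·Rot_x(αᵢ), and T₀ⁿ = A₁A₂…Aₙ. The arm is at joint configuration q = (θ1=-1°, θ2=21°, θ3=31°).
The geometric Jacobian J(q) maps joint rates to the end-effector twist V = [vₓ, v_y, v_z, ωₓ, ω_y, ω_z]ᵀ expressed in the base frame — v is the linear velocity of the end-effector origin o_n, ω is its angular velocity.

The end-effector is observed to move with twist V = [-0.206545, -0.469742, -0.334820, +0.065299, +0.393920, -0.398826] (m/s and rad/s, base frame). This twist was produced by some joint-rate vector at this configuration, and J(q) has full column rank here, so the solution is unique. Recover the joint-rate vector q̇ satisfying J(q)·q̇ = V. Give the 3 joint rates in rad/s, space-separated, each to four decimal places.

o_n = [0.9468, -0.2020, -0.3149]
J₁: ẑ×o_n = [0.2020, 0.9468, -0.0000], ω = ẑ
J2: z=[0.0175, 0.9998, 0.0000] o=[0.1300, -0.0023, 0.0000] → [-0.3148, 0.0055, -0.8202, 0.0175, 0.9998, 0.0000]
J3: z=[-0.3583, 0.0063, -0.9336] o=[0.6620, -0.0116, -0.2043] → [-0.1785, -0.3055, 0.0664, -0.3583, 0.0063, -0.9336]
q̇ = J⁺·V = [-0.5510, 0.3950, -0.1630]

-0.5510 0.3950 -0.1630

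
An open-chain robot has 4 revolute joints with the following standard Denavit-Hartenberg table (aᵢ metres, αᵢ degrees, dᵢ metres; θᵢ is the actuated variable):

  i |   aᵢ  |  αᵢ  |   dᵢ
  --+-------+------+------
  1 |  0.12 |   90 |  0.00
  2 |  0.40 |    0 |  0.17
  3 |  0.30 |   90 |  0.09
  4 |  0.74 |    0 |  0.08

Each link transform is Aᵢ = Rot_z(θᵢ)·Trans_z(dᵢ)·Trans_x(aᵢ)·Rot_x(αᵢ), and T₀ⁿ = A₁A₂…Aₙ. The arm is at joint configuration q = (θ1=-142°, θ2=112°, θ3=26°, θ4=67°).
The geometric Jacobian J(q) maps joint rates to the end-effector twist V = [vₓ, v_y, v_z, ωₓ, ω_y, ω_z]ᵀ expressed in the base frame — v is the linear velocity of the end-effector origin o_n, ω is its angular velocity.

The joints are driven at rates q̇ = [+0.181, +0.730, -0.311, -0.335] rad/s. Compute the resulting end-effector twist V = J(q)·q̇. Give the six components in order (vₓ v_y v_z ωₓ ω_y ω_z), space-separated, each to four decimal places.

o_n = [-0.2531, 0.9966, 0.8245]
J₁: ẑ×o_n = [-0.9966, -0.2531, 0.0000], ω = ẑ
J2: z=[-0.6157, 0.7880, 0.0000] o=[-0.0946, -0.0739, 0.0000] → [0.6497, 0.5076, -0.5341, -0.6157, 0.7880, 0.0000]
J3: z=[-0.6157, 0.7880, 0.0000] o=[-0.0811, 0.1523, 0.3709] → [0.3575, 0.2793, -0.3843, -0.6157, 0.7880, 0.0000]
J4: z=[-0.5273, -0.4120, 0.7431] o=[0.0391, 0.3605, 0.5716] → [-0.5769, -0.0838, -0.4558, -0.5273, -0.4120, 0.7431]
V = J·q̇ = [0.3760, 0.2660, -0.1177, -0.0813, 0.4682, -0.0680]

0.3760 0.2660 -0.1177 -0.0813 0.4682 -0.0680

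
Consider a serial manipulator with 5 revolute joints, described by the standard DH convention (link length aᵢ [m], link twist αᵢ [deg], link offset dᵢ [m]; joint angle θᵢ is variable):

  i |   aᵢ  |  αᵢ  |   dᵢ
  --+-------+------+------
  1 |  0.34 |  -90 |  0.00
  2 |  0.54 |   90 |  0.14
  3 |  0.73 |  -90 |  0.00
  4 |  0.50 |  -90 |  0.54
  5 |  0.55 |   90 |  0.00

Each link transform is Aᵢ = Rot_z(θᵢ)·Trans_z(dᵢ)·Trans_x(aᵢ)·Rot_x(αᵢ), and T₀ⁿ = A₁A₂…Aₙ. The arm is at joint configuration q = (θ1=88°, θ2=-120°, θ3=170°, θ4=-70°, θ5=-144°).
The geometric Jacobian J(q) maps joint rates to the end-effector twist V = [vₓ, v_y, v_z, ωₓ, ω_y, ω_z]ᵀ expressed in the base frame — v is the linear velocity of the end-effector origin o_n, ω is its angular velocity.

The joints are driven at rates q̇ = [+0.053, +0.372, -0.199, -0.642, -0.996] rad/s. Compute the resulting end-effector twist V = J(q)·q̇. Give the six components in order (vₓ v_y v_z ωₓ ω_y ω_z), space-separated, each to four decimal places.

o_n = [0.5961, 0.4484, -0.3267]
J₁: ẑ×o_n = [-0.4484, 0.5961, 0.0000], ω = ẑ
J2: z=[-0.9994, 0.0349, 0.0000] o=[0.0119, 0.3398, 0.0000] → [-0.0114, -0.3265, -0.1289, -0.9994, 0.0349, 0.0000]
J3: z=[-0.0302, -0.8655, -0.5000] o=[-0.1375, 0.0748, 0.4677] → [0.8742, -0.3908, 0.6237, -0.0302, -0.8655, -0.5000]
J4: z=[0.9872, 0.0524, -0.1504] o=[-0.2516, 0.4385, -0.1549] → [-0.0075, 0.0421, -0.0347, 0.9872, 0.0524, -0.1504]
J5: z=[-0.1366, 0.7641, -0.6304] o=[0.2406, 0.1453, -0.6169] → [0.4128, -0.1845, -0.3131, -0.1366, 0.7641, -0.6304]
V = J·q̇ = [-0.6083, 0.1447, 0.1621, -0.8635, -0.6095, 0.8769]

-0.6083 0.1447 0.1621 -0.8635 -0.6095 0.8769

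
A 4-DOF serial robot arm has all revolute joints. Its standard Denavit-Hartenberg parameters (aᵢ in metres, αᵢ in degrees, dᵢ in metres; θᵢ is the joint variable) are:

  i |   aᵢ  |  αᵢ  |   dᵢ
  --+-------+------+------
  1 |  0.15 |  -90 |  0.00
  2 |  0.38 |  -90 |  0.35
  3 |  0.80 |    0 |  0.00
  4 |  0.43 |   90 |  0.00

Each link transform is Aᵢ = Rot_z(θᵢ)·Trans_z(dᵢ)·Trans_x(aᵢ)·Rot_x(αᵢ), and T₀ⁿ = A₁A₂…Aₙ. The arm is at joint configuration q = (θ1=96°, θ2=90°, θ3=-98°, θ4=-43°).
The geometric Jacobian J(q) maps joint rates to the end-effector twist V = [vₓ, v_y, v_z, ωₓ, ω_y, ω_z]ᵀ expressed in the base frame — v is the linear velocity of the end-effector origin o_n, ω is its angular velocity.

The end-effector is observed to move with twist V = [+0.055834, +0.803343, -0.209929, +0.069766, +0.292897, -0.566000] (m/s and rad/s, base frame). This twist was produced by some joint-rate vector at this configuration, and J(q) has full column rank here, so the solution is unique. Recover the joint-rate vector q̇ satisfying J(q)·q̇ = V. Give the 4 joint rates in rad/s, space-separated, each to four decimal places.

o_n = [-1.4208, 0.0015, 0.0655]
J₁: ẑ×o_n = [-0.0015, -1.4208, 0.0000], ω = ẑ
J2: z=[-0.9945, -0.1045, 0.0000] o=[-0.0157, 0.1492, 0.0000] → [-0.0068, 0.0652, -0.0000, -0.9945, -0.1045, 0.0000]
J3: z=[0.1045, -0.9945, -0.0000] o=[-0.3638, 0.1126, -0.3800] → [-0.4431, -0.0466, -1.0628, 0.1045, -0.9945, -0.0000]
J4: z=[0.1045, -0.9945, -0.0000] o=[-1.1516, 0.0298, -0.2687] → [-0.3323, -0.0349, -0.2706, 0.1045, -0.9945, -0.0000]
q̇ = J⁺·V = [-0.5660, -0.1000, 0.3620, -0.6460]

-0.5660 -0.1000 0.3620 -0.6460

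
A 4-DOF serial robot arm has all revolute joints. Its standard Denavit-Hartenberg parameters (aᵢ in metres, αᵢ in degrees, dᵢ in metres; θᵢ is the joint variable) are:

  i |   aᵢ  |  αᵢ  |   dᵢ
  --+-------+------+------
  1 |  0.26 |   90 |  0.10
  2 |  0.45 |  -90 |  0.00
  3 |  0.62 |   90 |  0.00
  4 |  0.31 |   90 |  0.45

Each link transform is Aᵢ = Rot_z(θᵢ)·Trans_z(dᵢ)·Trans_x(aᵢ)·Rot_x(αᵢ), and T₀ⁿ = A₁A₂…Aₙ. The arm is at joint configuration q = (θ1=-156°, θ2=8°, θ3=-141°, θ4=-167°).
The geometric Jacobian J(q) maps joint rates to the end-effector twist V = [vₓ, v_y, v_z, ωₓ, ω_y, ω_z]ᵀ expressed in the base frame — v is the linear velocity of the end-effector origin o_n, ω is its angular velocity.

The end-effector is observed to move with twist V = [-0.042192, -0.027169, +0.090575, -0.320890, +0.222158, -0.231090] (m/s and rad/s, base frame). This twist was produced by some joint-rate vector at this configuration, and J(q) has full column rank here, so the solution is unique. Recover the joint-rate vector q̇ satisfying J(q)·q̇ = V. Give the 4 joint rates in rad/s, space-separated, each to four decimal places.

-0.1990 0.0910 -0.0600 -0.3120

o_n = [-0.1129, -0.2141, 0.0198]
J₁: ẑ×o_n = [0.2141, -0.1129, 0.0000], ω = ẑ
J2: z=[-0.4067, 0.9135, 0.0000] o=[-0.2375, -0.1058, 0.1000] → [-0.0733, -0.0326, -0.0698, -0.4067, 0.9135, 0.0000]
J3: z=[0.1271, 0.0566, 0.9903] o=[-0.6446, -0.2870, 0.1626] → [-0.0803, 0.5447, -0.0208, 0.1271, 0.0566, 0.9903]
J4: z=[0.8854, -0.4565, -0.0876] o=[-0.3674, 0.2635, 0.0956] → [-0.0072, 0.0448, -0.3067, 0.8854, -0.4565, -0.0876]
q̇ = J⁺·V = [-0.1990, 0.0910, -0.0600, -0.3120]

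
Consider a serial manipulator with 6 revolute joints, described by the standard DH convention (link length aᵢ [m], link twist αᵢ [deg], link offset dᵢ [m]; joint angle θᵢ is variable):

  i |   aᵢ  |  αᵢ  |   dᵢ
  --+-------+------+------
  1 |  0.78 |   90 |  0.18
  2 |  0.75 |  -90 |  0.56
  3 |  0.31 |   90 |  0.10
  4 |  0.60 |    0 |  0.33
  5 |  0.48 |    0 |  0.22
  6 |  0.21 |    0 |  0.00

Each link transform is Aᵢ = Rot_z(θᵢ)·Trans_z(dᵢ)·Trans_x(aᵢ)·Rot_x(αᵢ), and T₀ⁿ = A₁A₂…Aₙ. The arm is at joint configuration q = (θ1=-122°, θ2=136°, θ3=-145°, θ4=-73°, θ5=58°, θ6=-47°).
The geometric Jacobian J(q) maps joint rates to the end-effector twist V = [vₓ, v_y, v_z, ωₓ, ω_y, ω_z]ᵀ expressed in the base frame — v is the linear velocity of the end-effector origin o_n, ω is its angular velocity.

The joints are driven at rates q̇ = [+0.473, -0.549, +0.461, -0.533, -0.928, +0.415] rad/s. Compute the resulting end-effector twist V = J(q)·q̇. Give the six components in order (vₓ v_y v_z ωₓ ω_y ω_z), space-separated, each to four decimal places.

o_n = [-1.4657, -1.0050, 0.4493]
J₁: ẑ×o_n = [1.0050, -1.4657, 0.0000], ω = ẑ
J2: z=[-0.8480, 0.5299, 0.0000] o=[-0.4133, -0.6615, 0.1800] → [0.1427, 0.2283, 0.8490, -0.8480, 0.5299, 0.0000]
J3: z=[0.3681, 0.5891, -0.7193] o=[-0.6023, 0.0928, 0.7010] → [-0.9380, 0.7137, 0.1045, 0.3681, 0.5891, -0.7193]
J4: z=[0.4760, -0.7840, -0.3984] o=[-0.8131, 0.0910, 0.4527] → [-0.4340, 0.2616, -1.0333, 0.4760, -0.7840, -0.3984]
J5: z=[0.4760, -0.7840, -0.3984] o=[-1.0074, -0.5400, 0.6341] → [-0.0403, 0.2706, -0.5806, 0.4760, -0.7840, -0.3984]
J6: z=[0.4760, -0.7840, -0.3984] o=[-1.3187, -0.8765, 0.3720] → [-0.1118, 0.0218, -0.1764, 0.4760, -0.7840, -0.3984]
V = J·q̇ = [0.1870, -0.8711, 0.5984, 0.1373, 0.8007, 0.5582]

0.1870 -0.8711 0.5984 0.1373 0.8007 0.5582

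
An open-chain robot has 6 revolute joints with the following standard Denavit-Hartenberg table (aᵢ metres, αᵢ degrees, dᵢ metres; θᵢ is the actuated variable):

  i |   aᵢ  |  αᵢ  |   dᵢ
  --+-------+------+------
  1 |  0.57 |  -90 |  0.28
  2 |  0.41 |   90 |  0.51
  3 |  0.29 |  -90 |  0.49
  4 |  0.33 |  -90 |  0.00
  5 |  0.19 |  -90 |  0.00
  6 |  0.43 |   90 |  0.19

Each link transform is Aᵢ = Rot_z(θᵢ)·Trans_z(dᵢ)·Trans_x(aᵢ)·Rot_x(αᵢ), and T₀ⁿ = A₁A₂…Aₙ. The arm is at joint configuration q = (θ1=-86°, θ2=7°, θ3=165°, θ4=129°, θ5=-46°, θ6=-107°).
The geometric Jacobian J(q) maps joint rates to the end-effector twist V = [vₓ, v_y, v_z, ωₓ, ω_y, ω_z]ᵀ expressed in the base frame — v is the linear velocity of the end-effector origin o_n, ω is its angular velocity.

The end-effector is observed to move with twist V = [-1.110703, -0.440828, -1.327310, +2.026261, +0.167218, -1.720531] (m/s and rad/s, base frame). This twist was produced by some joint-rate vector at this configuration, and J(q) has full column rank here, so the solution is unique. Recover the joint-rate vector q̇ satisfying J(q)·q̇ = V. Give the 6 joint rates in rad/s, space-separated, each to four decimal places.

-0.4870 0.8630 -0.6450 -0.8360 -0.5080 0.4700

o_n = [0.5968, -1.3403, 0.5348]
J₁: ẑ×o_n = [1.3403, 0.5968, -0.0000], ω = ẑ
J2: z=[0.9976, 0.0698, 0.0000] o=[0.0398, -0.5686, 0.2800] → [0.0178, -0.2541, -0.8087, 0.9976, 0.0698, 0.0000]
J3: z=[0.0085, -0.1216, 0.9925] o=[0.5769, -0.9390, 0.2300] → [0.3613, 0.0172, -0.0010, 0.0085, -0.1216, 0.9925]
J4: z=[-0.9815, 0.1889, 0.0315] o=[0.6366, -0.7160, 0.7505] → [-0.0211, -0.2130, 0.6203, -0.9815, 0.1889, 0.0315]
J5: z=[-0.1433, -0.8338, 0.5331] o=[0.5946, -0.8872, 0.4715] → [0.1889, 0.0102, 0.0668, -0.1433, -0.8338, 0.5331]
J6: z=[0.5904, -0.5044, -0.6301] o=[0.4437, -0.9298, 0.3643] → [-0.3446, -0.1971, -0.1651, 0.5904, -0.5044, -0.6301]
q̇ = J⁺·V = [-0.4870, 0.8630, -0.6450, -0.8360, -0.5080, 0.4700]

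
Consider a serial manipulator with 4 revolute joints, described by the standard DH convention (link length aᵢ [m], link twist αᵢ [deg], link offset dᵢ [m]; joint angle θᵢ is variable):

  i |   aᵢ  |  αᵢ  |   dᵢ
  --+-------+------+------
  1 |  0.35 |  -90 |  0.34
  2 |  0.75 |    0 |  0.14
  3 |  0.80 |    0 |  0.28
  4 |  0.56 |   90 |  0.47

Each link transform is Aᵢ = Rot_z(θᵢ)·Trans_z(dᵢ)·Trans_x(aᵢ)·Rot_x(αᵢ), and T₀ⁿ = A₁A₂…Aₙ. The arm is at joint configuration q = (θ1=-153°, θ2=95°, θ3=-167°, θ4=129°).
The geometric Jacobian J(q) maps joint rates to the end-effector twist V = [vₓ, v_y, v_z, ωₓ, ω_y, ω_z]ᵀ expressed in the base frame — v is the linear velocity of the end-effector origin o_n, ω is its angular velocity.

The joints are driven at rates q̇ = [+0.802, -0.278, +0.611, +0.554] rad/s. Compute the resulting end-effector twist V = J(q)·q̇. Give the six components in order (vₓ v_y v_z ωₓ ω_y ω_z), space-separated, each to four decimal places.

0.9010 -0.2941 -0.3710 0.4027 -0.7903 0.8020

o_n = [-0.3416, -1.1729, -0.1160]
J₁: ẑ×o_n = [1.1729, -0.3416, 0.0000], ω = ẑ
J2: z=[0.4540, -0.8910, 0.0000] o=[-0.3119, -0.1589, 0.3400] → [0.4063, 0.2070, -0.4868, 0.4540, -0.8910, 0.0000]
J3: z=[0.4540, -0.8910, 0.0000] o=[-0.1901, -0.2540, -0.4071] → [-0.2595, -0.1322, -0.5522, 0.4540, -0.8910, 0.0000]
J4: z=[0.4540, -0.8910, 0.0000] o=[-0.2832, -0.6157, 0.3537] → [0.4185, 0.2132, -0.3050, 0.4540, -0.8910, 0.0000]
V = J·q̇ = [0.9010, -0.2941, -0.3710, 0.4027, -0.7903, 0.8020]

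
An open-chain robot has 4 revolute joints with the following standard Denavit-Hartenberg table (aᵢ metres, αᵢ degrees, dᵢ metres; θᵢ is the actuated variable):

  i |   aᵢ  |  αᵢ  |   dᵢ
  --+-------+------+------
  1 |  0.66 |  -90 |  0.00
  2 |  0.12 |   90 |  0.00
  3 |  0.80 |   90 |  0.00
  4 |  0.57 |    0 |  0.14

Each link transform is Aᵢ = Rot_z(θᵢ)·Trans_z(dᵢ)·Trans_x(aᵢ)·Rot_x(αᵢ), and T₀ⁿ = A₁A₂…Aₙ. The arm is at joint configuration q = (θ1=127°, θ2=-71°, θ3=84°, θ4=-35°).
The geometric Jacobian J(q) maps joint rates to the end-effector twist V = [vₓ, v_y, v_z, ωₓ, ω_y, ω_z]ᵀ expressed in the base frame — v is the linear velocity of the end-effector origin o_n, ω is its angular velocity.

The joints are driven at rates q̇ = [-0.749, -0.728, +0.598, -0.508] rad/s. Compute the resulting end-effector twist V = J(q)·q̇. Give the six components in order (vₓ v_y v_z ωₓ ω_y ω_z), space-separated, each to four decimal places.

o_n = [-1.6545, 0.1263, 0.2639]
J₁: ẑ×o_n = [-0.1263, -1.6545, 0.0000], ω = ẑ
J2: z=[-0.7986, -0.6018, 0.0000] o=[-0.3972, 0.5271, 0.0000] → [-0.1588, 0.2107, -0.4366, -0.7986, -0.6018, 0.0000]
J3: z=[0.5690, -0.7551, 0.3256] o=[-0.4207, 0.5583, 0.1135] → [0.0270, -0.4873, -1.1775, 0.5690, -0.7551, 0.3256]
J4: z=[-0.1114, 0.3215, 0.9403] o=[-1.0725, 0.1012, 0.1925] → [-0.0007, -0.5394, 0.1843, -0.1114, 0.3215, 0.9403]
V = J·q̇ = [0.2268, 1.0684, -0.4799, 0.9783, -0.1768, -1.0320]

0.2268 1.0684 -0.4799 0.9783 -0.1768 -1.0320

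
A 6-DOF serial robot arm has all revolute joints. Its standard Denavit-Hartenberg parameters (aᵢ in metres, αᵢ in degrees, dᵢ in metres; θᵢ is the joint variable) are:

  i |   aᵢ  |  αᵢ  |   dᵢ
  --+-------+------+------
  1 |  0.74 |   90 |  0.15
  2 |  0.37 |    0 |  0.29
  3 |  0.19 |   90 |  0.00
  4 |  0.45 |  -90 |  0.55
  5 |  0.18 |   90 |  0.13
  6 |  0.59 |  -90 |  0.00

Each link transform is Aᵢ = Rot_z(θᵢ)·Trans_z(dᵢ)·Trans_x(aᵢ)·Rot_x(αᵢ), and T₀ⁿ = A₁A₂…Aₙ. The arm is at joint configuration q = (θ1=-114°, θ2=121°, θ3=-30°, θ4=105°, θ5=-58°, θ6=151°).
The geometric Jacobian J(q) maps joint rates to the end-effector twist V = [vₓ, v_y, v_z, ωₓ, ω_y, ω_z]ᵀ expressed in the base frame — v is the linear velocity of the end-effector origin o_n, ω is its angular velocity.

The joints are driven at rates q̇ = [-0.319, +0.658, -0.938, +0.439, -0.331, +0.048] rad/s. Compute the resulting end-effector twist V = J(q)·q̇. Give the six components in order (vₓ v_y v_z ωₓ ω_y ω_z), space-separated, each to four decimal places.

o_n = [-0.7398, -0.5675, 0.1896]
J₁: ẑ×o_n = [0.5675, -0.7398, 0.0000], ω = ẑ
J2: z=[-0.9135, 0.4067, 0.0000] o=[-0.3010, -0.6760, 0.1500] → [0.0161, 0.0362, 0.0794, -0.9135, 0.4067, 0.0000]
J3: z=[-0.9135, 0.4067, 0.0000] o=[-0.4884, -0.3840, 0.4672] → [-0.1129, -0.2536, 0.2699, -0.9135, 0.4067, 0.0000]
J4: z=[-0.4067, -0.9134, 0.0175] o=[-0.4871, -0.3810, 0.6571] → [0.4303, -0.1945, -0.1550, -0.4067, -0.9134, 0.0175]
J5: z=[0.2296, -0.1207, -0.9658] o=[-1.1086, -0.7084, 0.5503] → [0.1796, -0.2734, 0.0769, 0.2296, -0.1207, -0.9658]
J6: z=[0.5344, -0.8137, 0.2287] o=[-1.2252, -0.8264, 0.4027] → [0.1142, 0.2249, 0.5334, 0.5344, -0.8137, 0.2287]
V = J·q̇ = [0.0704, 0.5135, -0.2688, 0.0269, -0.5140, 0.0193]

0.0704 0.5135 -0.2688 0.0269 -0.5140 0.0193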